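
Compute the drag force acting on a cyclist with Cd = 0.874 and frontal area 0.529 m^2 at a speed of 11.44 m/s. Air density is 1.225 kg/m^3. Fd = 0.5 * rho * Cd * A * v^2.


Step 1: v^2 = 130.8736
Step 2: Fd = 0.5 * 1.225 * 0.874 * 0.529 * 130.8736
= 37.062 N

37.062 N


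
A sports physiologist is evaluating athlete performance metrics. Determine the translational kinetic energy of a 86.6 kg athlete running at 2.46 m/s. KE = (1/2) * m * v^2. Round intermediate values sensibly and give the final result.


KE = 0.5 * m * v^2
= 0.5 * 86.6 * 2.46^2
= 0.5 * 86.6 * 6.0516
= 262.03 J

262.03 J


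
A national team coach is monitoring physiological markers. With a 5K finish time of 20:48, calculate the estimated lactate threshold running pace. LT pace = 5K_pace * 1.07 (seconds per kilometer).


Race duration = 1248 s for 5 km
Average pace = 1248 / 5 = 249.6 s/km
LT pace = 249.6 * 1.07
= 267.07 s/km

267.07 s/km


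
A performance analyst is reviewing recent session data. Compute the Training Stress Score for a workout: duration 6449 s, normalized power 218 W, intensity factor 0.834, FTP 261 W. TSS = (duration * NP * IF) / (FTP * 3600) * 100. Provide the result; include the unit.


Product = 6449 * 218 * 0.834 = 1172505.588
Base = 261 * 3600 = 939600
TSS = 1172505.588 / 939600 * 100 = 124.79

124.79 TSS


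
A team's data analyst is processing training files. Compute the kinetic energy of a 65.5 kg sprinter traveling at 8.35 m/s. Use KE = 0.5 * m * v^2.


Velocity squared = 69.7225
KE = 0.5 * 65.5 * 69.7225 = 2283.41 J

2283.41 J


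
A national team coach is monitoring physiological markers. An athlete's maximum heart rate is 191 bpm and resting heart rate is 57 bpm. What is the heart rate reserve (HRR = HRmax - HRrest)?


HRR = HRmax - HRrest
= 191 - 57
= 134 bpm

134 bpm


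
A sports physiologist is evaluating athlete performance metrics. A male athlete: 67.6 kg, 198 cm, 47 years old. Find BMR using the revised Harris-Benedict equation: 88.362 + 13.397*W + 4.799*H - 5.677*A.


Intercept = 88.362
Weight contribution = 13.397 * 67.6 = 905.6372
Height contribution = 4.799 * 198 = 950.202
Age contribution = 5.677 * 47 = 266.819
BMR = 88.362 + 905.6372 + 950.202 - 266.819
= 1677.38 kcal/day

1677.38 kcal/day


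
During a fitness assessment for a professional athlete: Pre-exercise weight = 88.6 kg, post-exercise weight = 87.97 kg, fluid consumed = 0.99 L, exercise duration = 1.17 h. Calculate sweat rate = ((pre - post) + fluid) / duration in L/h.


Weight loss = 88.6 - 87.97 = 0.63 kg (approx L)
Total sweat = 0.63 + 0.99 = 1.62 L
Sweat rate = 1.62 / 1.17 = 1.385 L/h

1.385 L/h


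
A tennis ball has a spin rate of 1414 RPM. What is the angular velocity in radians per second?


Convert RPM to rad/s: multiply by 2*pi and divide by 60
omega = 1414 * 2 * pi / 60
= 148.074 rad/s

148.074 rad/s


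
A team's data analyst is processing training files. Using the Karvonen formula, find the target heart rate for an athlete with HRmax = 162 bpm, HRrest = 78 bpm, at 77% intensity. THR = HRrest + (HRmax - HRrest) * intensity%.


HRR = 162 - 78 = 84
THR = 78 + 84 * 0.77
= 78 + 64.68
= 142.68 bpm

142.68 bpm


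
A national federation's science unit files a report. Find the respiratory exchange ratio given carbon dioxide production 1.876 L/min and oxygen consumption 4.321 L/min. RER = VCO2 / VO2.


VCO2 = 1.876 L/min
VO2 = 4.321 L/min
RER = 1.876 / 4.321 = 0.4342

0.4342


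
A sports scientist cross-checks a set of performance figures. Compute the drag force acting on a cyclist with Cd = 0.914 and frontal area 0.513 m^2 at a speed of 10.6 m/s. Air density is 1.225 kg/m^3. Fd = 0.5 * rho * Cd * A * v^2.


Step 1: v^2 = 112.36
Step 2: Fd = 0.5 * 1.225 * 0.914 * 0.513 * 112.36
= 32.269 N

32.269 N


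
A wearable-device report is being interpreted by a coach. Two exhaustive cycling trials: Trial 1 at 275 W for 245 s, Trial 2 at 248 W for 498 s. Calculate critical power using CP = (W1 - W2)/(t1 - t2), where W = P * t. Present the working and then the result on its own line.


W1 = 275 * 245 = 67375 J
W2 = 248 * 498 = 123504 J
CP = (67375 - 123504) / (245 - 498)
= -56129 / -253
= 221.85 W

221.85 W


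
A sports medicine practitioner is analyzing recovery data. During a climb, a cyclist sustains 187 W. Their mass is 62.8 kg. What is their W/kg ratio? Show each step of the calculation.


Power-to-weight = 187 W / 62.8 kg
= 2.978 W/kg

2.978 W/kg


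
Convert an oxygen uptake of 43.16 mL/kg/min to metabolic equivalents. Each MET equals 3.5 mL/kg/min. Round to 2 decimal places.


One MET = 3.5 mL/kg/min
Number of METs = 43.16 / 3.5
= 12.33 METs

12.33 METs


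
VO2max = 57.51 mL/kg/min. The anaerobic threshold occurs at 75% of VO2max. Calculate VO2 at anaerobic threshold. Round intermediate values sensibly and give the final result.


AT fraction = 75 / 100 = 0.75
AT VO2 = 57.51 * 0.75
= 43.13 mL/kg/min

43.13 mL/kg/min


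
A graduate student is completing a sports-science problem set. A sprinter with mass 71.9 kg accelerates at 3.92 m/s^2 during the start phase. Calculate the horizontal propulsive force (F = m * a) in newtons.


F = m * a
= 71.9 * 3.92
= 281.85 N

281.85 N


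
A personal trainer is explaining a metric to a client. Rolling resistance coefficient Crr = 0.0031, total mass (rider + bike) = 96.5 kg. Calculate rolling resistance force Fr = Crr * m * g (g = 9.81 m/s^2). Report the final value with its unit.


Fr = Crr * m * g
= 0.0031 * 96.5 * 9.81
= 2.935 N

2.935 N


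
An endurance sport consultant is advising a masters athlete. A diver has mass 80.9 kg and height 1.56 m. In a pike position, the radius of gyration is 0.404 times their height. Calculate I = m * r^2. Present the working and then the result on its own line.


r = 0.404 * 1.56 = 0.63024 m
I = m * r^2 = 80.9 * 0.397202 = 32.134 kg*m^2

32.134 kg*m^2


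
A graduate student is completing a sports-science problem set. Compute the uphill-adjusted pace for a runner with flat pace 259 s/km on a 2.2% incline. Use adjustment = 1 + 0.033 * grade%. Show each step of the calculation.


Adjustment factor = 1 + 0.033 * 2.2 = 1.0726
Grade-adjusted pace = 259 * 1.0726 = 277.8 s/km

277.8 s/km


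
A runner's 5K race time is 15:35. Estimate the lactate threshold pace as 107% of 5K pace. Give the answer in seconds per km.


Total race time = 15*60 + 35 = 935 seconds
5K pace = 935 / 5 = 187.0 sec/km
LT pace = 187.0 * 1.07 = 200.09 sec/km

200.09 s/km


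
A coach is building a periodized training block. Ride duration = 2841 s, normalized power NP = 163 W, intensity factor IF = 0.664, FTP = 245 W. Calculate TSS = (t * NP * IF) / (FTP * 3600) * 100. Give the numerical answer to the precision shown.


Numerator = 2841 * 163 * 0.664 = 307487.112
Denominator = 245 * 3600 = 882000
TSS = 307487.112 / 882000 * 100
= 34.86

34.86 TSS


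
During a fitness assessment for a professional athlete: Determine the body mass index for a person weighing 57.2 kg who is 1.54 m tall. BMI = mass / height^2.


BMI = mass / height^2
= 57.2 / 1.54^2
= 57.2 / 2.3716
= 24.12 kg/m^2

24.12 kg/m^2


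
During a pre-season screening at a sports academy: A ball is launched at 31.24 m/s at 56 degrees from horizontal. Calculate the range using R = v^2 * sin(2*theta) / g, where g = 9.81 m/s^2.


sin(2 * 56) = sin(112) = 0.927184
v^2 = 31.24^2 = 975.9376
R = 975.9376 * 0.927184 / 9.81
= 92.24 m

92.24 m


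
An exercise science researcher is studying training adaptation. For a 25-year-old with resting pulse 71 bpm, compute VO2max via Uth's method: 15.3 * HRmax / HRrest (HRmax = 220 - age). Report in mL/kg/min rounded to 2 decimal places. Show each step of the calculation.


Step 1: HRmax = 220 - 25 = 195 bpm
Step 2: Ratio = 195 / 71 = 2.7465
Step 3: VO2max = 15.3 * 2.7465 = 42.02 mL/kg/min

42.02 mL/kg/min


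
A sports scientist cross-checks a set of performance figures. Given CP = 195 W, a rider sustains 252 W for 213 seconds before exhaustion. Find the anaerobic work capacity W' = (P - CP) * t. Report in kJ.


Excess power = 252 - 195 = 57 W
Work above CP = 57 * 213 = 12141 J
W' = 12.141 kJ

12.141 kJ


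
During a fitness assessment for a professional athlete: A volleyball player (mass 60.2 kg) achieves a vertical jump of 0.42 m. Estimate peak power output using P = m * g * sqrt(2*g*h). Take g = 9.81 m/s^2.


2 * g * h = 2 * 9.81 * 0.42 = 8.2404
sqrt(8.2404) = 2.87061 m/s
P = 60.2 * 9.81 * 2.87061 = 1695.27 W

1695.27 W


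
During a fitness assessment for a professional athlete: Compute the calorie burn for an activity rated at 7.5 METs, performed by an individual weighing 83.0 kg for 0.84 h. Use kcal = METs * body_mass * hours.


Product of METs and mass = 7.5 * 83.0 = 622.5
Total kcal = 622.5 * 0.84 = 522.9 kcal

522.9 kcal


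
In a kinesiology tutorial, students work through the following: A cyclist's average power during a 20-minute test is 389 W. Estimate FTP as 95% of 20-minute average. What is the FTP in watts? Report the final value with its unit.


FTP = 20-min power * 0.95
= 389 * 0.95
= 369.55 W

369.55 W


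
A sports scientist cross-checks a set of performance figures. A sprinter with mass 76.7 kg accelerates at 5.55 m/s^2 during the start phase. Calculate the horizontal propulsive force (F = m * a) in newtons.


F = m * a
= 76.7 * 5.55
= 425.69 N

425.69 N


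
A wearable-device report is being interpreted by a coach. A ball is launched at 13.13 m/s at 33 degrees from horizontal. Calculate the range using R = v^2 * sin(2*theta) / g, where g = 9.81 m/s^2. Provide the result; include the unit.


sin(2 * 33) = sin(66) = 0.913545
v^2 = 13.13^2 = 172.3969
R = 172.3969 * 0.913545 / 9.81
= 16.054 m

16.054 m


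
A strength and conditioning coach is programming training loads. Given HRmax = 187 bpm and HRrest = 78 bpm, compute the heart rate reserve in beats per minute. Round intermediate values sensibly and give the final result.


Heart rate reserve = maximum HR minus resting HR
HRR = 187 - 78 = 109 bpm

109 bpm


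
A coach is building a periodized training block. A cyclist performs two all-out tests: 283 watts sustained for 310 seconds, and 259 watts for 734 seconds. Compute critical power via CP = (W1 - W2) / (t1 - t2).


W1 = P1 * t1 = 283 * 310 = 87730 J
W2 = P2 * t2 = 259 * 734 = 190106 J
CP = (87730 - 190106) / (310 - 734)
= 241.45 W

241.45 W


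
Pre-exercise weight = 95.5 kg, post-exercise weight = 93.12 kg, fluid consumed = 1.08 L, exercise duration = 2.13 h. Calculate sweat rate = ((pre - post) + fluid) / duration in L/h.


Weight loss = 95.5 - 93.12 = 2.38 kg (approx L)
Total sweat = 2.38 + 1.08 = 3.46 L
Sweat rate = 3.46 / 2.13 = 1.624 L/h

1.624 L/h


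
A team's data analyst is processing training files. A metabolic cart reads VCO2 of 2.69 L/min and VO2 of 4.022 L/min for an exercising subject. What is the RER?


RER = VCO2 / VO2 = 2.69 / 4.022 = 0.6688

0.6688


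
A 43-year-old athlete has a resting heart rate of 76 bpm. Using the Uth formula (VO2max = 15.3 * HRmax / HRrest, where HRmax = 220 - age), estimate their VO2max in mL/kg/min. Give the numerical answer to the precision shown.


HRmax = 220 - 43 = 177 bpm
Ratio = HRmax / HRrest = 177 / 76 = 2.3289
VO2max = 15.3 * 2.3289 = 35.63 mL/kg/min

35.63 mL/kg/min


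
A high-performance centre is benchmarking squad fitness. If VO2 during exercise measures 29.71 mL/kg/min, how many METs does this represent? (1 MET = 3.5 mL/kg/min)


METs = VO2 / 3.5 = 29.71 / 3.5 = 8.49

8.49 METs


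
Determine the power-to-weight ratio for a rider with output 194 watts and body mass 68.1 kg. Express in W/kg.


P/W = 194 / 68.1 = 2.849 W/kg

2.849 W/kg


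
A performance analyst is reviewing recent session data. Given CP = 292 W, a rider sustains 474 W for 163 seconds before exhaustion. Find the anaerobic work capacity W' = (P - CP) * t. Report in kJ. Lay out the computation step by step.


Excess power = 474 - 292 = 182 W
Work above CP = 182 * 163 = 29666 J
W' = 29.666 kJ

29.666 kJ


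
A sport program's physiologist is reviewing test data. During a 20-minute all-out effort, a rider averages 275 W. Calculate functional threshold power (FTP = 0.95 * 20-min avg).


FTP = 0.95 * 275
= 261.25 W

261.25 W


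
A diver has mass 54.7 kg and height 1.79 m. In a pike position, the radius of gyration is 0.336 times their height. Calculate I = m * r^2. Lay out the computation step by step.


r = 0.336 * 1.79 = 0.60144 m
I = m * r^2 = 54.7 * 0.36173 = 19.787 kg*m^2

19.787 kg*m^2


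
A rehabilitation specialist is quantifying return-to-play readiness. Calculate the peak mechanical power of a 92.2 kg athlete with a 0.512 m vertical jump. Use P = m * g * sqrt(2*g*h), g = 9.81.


First, sqrt(2gh) = sqrt(2 * 9.81 * 0.512)
= sqrt(10.04544) = 3.169454 m/s
Power = 92.2 * 9.81 * 3.169454 = 2866.71 W

2866.71 W


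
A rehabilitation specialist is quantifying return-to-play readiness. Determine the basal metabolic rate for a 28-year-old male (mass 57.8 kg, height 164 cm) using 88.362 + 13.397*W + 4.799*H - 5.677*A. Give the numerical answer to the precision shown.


BMR = 88.362 + 13.397*57.8 + 4.799*164 - 5.677*28
= 1490.79 kcal/day

1490.79 kcal/day


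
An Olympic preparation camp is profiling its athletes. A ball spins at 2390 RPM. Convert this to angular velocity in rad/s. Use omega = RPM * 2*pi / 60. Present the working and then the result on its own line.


omega = 2390 * 2 * pi / 60
= 2390 * 6.28318531 / 60
= 15016.813 / 60
= 250.28 rad/s

250.28 rad/s


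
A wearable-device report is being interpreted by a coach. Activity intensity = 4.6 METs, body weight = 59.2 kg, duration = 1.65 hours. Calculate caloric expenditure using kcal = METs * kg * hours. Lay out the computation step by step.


kcal = 4.6 * 59.2 * 1.65
= 272.32 * 1.65
= 449.33 kcal

449.33 kcal


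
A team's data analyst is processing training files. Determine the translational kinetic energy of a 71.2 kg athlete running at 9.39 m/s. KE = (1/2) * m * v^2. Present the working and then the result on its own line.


KE = 0.5 * m * v^2
= 0.5 * 71.2 * 9.39^2
= 0.5 * 71.2 * 88.1721
= 3138.93 J

3138.93 J


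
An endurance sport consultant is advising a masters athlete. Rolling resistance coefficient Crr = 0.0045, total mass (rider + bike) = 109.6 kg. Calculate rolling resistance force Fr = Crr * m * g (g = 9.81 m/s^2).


Fr = Crr * m * g
= 0.0045 * 109.6 * 9.81
= 4.838 N

4.838 N


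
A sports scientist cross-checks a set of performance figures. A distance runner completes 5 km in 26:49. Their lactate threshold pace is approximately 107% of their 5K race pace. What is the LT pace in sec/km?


Convert to seconds: 26 min 49 s = 1609 s
Pace per km = 1609 / 5 = 321.8 s/km
LT pace = 321.8 * 1.07 = 344.33 s/km

344.33 s/km


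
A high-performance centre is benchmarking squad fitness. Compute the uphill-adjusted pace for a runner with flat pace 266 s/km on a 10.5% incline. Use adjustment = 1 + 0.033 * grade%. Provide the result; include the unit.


Adjustment factor = 1 + 0.033 * 10.5 = 1.3465
Grade-adjusted pace = 266 * 1.3465 = 358.17 s/km

358.17 s/km


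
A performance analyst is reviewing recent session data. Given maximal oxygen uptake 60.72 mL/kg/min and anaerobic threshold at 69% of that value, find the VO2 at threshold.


Percentage as decimal = 0.69
VO2 at AT = 60.72 * 0.69 = 41.9 mL/kg/min

41.9 mL/kg/min


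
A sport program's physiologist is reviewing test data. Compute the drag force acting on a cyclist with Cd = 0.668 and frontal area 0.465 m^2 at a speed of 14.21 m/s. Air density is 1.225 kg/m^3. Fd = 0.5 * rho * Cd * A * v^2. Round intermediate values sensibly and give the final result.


Step 1: v^2 = 201.9241
Step 2: Fd = 0.5 * 1.225 * 0.668 * 0.465 * 201.9241
= 38.417 N

38.417 N


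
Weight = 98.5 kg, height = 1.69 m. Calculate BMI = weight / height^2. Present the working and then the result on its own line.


height^2 = 1.69^2 = 2.8561
BMI = 98.5 / 2.8561 = 34.49 kg/m^2

34.49 kg/m^2


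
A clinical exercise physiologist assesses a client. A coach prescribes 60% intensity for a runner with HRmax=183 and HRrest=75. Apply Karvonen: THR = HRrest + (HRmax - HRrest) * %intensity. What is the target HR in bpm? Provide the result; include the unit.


Heart rate reserve = 183 - 75 = 108
Intensity fraction = 60 / 100 = 0.6
THR = 75 + 108 * 0.6 = 139.8 bpm

139.8 bpm


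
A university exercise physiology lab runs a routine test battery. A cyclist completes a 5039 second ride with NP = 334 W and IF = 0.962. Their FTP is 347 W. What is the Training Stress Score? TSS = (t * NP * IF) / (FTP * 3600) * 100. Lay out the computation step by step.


t * NP * IF = 5039 * 334 * 0.962 = 1619071.012
FTP * 3600 = 1249200
TSS = (1619071.012 / 1249200) * 100 = 129.61

129.61 TSS


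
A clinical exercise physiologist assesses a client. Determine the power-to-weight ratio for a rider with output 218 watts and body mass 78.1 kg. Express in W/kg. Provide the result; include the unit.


P/W = 218 / 78.1 = 2.791 W/kg

2.791 W/kg


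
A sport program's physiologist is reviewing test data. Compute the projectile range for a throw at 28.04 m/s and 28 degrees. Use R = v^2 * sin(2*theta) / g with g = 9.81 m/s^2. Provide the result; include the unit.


Two times the angle = 56 degrees
sin(56) = 0.829038
R = 786.2416 * 0.829038 / 9.81 = 66.445 m

66.445 m


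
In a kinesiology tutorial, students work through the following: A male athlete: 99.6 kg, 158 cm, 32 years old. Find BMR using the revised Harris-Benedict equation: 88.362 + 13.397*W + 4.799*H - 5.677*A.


Intercept = 88.362
Weight contribution = 13.397 * 99.6 = 1334.3412
Height contribution = 4.799 * 158 = 758.242
Age contribution = 5.677 * 32 = 181.664
BMR = 88.362 + 1334.3412 + 758.242 - 181.664
= 1999.28 kcal/day

1999.28 kcal/day


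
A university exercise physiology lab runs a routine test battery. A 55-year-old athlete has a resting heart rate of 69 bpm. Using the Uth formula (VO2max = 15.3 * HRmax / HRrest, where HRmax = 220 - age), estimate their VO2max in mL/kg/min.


HRmax = 220 - 55 = 165 bpm
Ratio = HRmax / HRrest = 165 / 69 = 2.3913
VO2max = 15.3 * 2.3913 = 36.59 mL/kg/min

36.59 mL/kg/min


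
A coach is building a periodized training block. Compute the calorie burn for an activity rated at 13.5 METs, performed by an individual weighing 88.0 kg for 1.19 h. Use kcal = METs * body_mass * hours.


Product of METs and mass = 13.5 * 88.0 = 1188.0
Total kcal = 1188.0 * 1.19 = 1413.72 kcal

1413.72 kcal


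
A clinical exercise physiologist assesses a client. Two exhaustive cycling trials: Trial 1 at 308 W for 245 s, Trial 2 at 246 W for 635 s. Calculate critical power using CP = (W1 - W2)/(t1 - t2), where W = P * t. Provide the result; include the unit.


W1 = 308 * 245 = 75460 J
W2 = 246 * 635 = 156210 J
CP = (75460 - 156210) / (245 - 635)
= -80750 / -390
= 207.05 W

207.05 W


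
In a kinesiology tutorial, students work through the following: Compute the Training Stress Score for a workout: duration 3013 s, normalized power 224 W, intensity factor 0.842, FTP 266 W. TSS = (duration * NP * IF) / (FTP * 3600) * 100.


Product = 3013 * 224 * 0.842 = 568275.904
Base = 266 * 3600 = 957600
TSS = 568275.904 / 957600 * 100 = 59.34

59.34 TSS


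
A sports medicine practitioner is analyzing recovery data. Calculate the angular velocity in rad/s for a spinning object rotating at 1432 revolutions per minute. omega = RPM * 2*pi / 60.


omega = RPM * 2*pi / 60
= 1432 * 6.28318531 / 60
= 149.959 rad/s

149.959 rad/s


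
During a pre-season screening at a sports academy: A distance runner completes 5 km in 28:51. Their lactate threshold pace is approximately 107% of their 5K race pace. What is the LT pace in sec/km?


Convert to seconds: 28 min 51 s = 1731 s
Pace per km = 1731 / 5 = 346.2 s/km
LT pace = 346.2 * 1.07 = 370.43 s/km

370.43 s/km


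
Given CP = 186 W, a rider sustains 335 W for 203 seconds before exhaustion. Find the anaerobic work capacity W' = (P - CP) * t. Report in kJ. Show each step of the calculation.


Excess power = 335 - 186 = 149 W
Work above CP = 149 * 203 = 30247 J
W' = 30.247 kJ

30.247 kJ


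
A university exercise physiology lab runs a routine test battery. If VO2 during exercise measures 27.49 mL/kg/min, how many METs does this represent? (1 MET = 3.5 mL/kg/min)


METs = VO2 / 3.5 = 27.49 / 3.5 = 7.85

7.85 METs


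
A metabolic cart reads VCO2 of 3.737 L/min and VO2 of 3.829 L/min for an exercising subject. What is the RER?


RER = VCO2 / VO2 = 3.737 / 3.829 = 0.976

0.976


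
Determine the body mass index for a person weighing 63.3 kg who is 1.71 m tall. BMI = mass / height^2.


BMI = mass / height^2
= 63.3 / 1.71^2
= 63.3 / 2.9241
= 21.65 kg/m^2

21.65 kg/m^2


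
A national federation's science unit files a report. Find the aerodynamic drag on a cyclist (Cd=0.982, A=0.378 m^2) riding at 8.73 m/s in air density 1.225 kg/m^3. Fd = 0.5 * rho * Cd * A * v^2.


Fd = 0.5 * 1.225 * 0.982 * 0.378 * 8.73^2
= 0.5 * 1.225 * 0.982 * 0.378 * 76.2129
= 17.328 N

17.328 N


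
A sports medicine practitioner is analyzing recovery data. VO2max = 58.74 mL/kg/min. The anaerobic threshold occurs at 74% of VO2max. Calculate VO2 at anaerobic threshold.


AT fraction = 74 / 100 = 0.74
AT VO2 = 58.74 * 0.74
= 43.47 mL/kg/min

43.47 mL/kg/min


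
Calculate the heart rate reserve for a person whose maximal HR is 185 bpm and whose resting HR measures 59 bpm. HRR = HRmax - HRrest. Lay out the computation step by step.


HRmax = 185 bpm
HRrest = 59 bpm
HRR = 185 - 59 = 126 bpm

126 bpm


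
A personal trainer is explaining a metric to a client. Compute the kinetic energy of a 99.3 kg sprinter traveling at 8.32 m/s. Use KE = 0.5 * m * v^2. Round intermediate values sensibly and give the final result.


Velocity squared = 69.2224
KE = 0.5 * 99.3 * 69.2224 = 3436.89 J

3436.89 J


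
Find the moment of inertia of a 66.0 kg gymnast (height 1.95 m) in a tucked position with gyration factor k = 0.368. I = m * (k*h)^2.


Radius of gyration = 0.368 * 1.95 = 0.7176 m
I = 66.0 * 0.7176^2
= 66.0 * 0.51495
= 33.987 kg*m^2

33.987 kg*m^2


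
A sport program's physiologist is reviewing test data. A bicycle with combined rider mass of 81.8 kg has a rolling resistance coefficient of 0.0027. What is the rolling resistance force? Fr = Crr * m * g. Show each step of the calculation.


Fr = 0.0027 * 81.8 * 9.81
= 0.22086 * 9.81
= 2.167 N

2.167 N


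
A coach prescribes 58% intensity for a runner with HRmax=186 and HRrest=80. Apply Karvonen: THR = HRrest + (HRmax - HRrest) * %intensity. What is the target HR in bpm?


Heart rate reserve = 186 - 80 = 106
Intensity fraction = 58 / 100 = 0.58
THR = 80 + 106 * 0.58 = 141.48 bpm

141.48 bpm


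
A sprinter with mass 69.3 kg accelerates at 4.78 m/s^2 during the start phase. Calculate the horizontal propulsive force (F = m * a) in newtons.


F = m * a
= 69.3 * 4.78
= 331.25 N

331.25 N


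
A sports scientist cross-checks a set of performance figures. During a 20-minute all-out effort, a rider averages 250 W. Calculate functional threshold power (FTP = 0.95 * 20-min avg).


FTP = 0.95 * 250
= 237.5 W

237.5 W


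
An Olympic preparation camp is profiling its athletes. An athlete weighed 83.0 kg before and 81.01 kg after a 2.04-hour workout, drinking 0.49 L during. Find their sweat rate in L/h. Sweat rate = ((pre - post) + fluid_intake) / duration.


Body mass change = 1.99 kg
Total sweat loss = 1.99 + 0.49 = 2.48 L
Rate = 2.48 / 2.04 = 1.216 L/h

1.216 L/h


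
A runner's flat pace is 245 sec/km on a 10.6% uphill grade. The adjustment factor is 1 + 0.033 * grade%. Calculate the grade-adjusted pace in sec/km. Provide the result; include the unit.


Factor = 1 + 0.033 * 10.6 = 1.3498
Adjusted pace = 245 * 1.3498
= 330.7 sec/km

330.7 s/km


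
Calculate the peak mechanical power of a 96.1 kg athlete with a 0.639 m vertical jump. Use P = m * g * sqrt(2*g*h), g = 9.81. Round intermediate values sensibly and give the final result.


First, sqrt(2gh) = sqrt(2 * 9.81 * 0.639)
= sqrt(12.53718) = 3.540788 m/s
Power = 96.1 * 9.81 * 3.540788 = 3338.05 W

3338.05 W


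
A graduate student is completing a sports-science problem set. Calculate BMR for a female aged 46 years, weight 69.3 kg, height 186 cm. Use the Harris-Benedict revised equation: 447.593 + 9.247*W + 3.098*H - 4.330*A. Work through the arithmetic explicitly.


Substituting values:
W term = 9.247 * 69.3 = 640.8171
H term = 3.098 * 186 = 576.228
A term = 4.330 * 46 = 199.18
BMR = 1465.46 kcal/day

1465.46 kcal/day


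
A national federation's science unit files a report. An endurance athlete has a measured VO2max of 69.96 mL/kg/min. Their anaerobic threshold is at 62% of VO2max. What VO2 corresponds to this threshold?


Anaerobic threshold VO2 = VO2max * 62%
= 69.96 * 0.62
= 43.38 mL/kg/min

43.38 mL/kg/min


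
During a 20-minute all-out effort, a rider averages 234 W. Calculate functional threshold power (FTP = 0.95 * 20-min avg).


FTP = 0.95 * 234
= 222.3 W

222.3 W


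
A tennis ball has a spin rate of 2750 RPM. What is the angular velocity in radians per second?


Convert RPM to rad/s: multiply by 2*pi and divide by 60
omega = 2750 * 2 * pi / 60
= 287.979 rad/s

287.979 rad/s


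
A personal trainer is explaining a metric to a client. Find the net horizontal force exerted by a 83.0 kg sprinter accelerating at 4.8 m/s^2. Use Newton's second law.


Newton's second law: F = m * a
F = 83.0 * 4.8 = 398.4 N

398.4 N


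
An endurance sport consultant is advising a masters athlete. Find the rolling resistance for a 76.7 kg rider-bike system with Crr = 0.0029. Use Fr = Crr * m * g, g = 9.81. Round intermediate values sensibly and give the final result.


m * g = 76.7 * 9.81 = 752.427 N
Fr = 0.0029 * 752.427 = 2.182 N

2.182 N


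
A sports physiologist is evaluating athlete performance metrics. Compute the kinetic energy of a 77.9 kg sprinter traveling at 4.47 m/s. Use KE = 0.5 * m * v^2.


Velocity squared = 19.9809
KE = 0.5 * 77.9 * 19.9809 = 778.26 J

778.26 J


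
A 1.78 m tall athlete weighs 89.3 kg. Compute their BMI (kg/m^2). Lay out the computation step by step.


height^2 = 3.1684 m^2
BMI = 89.3 / 3.1684 = 28.18 kg/m^2

28.18 kg/m^2


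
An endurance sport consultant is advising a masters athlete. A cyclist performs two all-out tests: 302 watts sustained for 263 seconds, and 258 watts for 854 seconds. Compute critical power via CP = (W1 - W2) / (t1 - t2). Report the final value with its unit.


W1 = P1 * t1 = 302 * 263 = 79426 J
W2 = P2 * t2 = 258 * 854 = 220332 J
CP = (79426 - 220332) / (263 - 854)
= 238.42 W

238.42 W


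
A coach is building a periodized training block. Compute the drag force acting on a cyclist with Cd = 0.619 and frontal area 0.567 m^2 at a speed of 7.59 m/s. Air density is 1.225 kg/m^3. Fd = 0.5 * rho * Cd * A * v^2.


Step 1: v^2 = 57.6081
Step 2: Fd = 0.5 * 1.225 * 0.619 * 0.567 * 57.6081
= 12.384 N

12.384 N


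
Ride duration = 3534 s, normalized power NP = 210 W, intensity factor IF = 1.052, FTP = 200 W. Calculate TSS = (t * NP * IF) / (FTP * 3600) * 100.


Numerator = 3534 * 210 * 1.052 = 780731.28
Denominator = 200 * 3600 = 720000
TSS = 780731.28 / 720000 * 100
= 108.43

108.43 TSS


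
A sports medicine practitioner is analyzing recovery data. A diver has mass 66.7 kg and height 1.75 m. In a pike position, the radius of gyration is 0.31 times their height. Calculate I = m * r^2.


r = 0.31 * 1.75 = 0.5425 m
I = m * r^2 = 66.7 * 0.294306 = 19.63 kg*m^2

19.63 kg*m^2


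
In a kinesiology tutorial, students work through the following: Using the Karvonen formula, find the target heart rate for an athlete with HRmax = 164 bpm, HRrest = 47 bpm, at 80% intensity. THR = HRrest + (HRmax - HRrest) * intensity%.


HRR = 164 - 47 = 117
THR = 47 + 117 * 0.8
= 47 + 93.6
= 140.6 bpm

140.6 bpm


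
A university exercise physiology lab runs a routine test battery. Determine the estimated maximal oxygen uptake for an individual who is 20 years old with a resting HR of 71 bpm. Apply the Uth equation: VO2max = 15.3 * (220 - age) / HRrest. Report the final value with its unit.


HRmax = 220 - 20 = 200
VO2max = 15.3 * (200 / 71)
= 15.3 * 2.8169
= 43.1 mL/kg/min

43.1 mL/kg/min


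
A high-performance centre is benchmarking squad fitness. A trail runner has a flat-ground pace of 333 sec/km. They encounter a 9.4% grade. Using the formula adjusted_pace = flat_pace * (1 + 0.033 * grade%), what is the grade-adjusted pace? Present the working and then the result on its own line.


Grade factor = 1 + 0.033 * 9.4 = 1.3102
Adjusted = 333 * 1.3102 = 436.3 sec/km

436.3 s/km


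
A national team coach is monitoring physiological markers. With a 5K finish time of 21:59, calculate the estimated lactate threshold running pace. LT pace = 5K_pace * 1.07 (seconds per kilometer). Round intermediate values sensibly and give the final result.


Race duration = 1319 s for 5 km
Average pace = 1319 / 5 = 263.8 s/km
LT pace = 263.8 * 1.07
= 282.27 s/km

282.27 s/km


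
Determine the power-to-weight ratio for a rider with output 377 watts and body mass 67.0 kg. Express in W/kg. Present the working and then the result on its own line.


P/W = 377 / 67.0 = 5.627 W/kg

5.627 W/kg


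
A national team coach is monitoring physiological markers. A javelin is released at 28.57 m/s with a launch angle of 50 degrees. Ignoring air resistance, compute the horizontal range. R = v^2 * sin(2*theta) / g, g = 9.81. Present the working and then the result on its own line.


Launch speed squared = 816.2449
sin(2 * 50 deg) = 0.984808
Range = 816.2449 * 0.984808 / 9.81
= 81.941 m

81.941 m


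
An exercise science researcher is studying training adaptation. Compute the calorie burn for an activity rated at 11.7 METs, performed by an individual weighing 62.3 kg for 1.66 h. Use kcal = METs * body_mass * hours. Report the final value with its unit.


Product of METs and mass = 11.7 * 62.3 = 728.91
Total kcal = 728.91 * 1.66 = 1209.99 kcal

1209.99 kcal


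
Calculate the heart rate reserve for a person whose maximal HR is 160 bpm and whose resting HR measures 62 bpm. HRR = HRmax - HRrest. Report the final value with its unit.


HRmax = 160 bpm
HRrest = 62 bpm
HRR = 160 - 62 = 98 bpm

98 bpm


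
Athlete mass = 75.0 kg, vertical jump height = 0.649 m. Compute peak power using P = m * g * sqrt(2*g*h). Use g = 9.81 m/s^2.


sqrt(2 * 9.81 * 0.649) = sqrt(12.73338) = 3.568386 m/s
P = 75.0 * 9.81 * 3.568386
= 2625.44 W

2625.44 W


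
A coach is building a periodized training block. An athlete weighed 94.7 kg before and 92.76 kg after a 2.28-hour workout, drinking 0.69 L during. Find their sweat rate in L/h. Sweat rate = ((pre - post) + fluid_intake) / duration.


Body mass change = 1.94 kg
Total sweat loss = 1.94 + 0.69 = 2.63 L
Rate = 2.63 / 2.28 = 1.154 L/h

1.154 L/h


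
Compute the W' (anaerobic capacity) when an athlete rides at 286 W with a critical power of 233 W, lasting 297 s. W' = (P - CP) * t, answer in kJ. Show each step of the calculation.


Above-CP power = 53 W
Duration = 297 s
W' = 53 * 297 = 15741 J
Convert: 15741 / 1000 = 15.741 kJ

15.741 kJ


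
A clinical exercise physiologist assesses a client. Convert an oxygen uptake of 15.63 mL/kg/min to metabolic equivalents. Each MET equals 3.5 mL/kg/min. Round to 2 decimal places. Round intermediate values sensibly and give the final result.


One MET = 3.5 mL/kg/min
Number of METs = 15.63 / 3.5
= 4.47 METs

4.47 METs


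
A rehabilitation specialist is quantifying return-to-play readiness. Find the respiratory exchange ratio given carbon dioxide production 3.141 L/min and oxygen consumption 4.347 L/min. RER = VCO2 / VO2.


VCO2 = 3.141 L/min
VO2 = 4.347 L/min
RER = 3.141 / 4.347 = 0.7226

0.7226


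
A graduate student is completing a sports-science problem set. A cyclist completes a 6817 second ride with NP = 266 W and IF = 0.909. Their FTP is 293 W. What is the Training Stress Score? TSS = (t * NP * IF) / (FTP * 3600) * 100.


t * NP * IF = 6817 * 266 * 0.909 = 1648309.698
FTP * 3600 = 1054800
TSS = (1648309.698 / 1054800) * 100 = 156.27

156.27 TSS


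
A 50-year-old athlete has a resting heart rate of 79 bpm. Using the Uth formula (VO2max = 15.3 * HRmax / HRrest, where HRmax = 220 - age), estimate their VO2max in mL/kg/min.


HRmax = 220 - 50 = 170 bpm
Ratio = HRmax / HRrest = 170 / 79 = 2.1519
VO2max = 15.3 * 2.1519 = 32.92 mL/kg/min

32.92 mL/kg/min


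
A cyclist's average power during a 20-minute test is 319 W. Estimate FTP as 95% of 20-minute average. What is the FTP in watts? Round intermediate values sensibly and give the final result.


FTP = 20-min power * 0.95
= 319 * 0.95
= 303.05 W

303.05 W


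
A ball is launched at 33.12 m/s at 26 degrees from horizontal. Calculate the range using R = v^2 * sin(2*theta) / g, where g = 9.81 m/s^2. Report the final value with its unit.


sin(2 * 26) = sin(52) = 0.788011
v^2 = 33.12^2 = 1096.9344
R = 1096.9344 * 0.788011 / 9.81
= 88.114 m

88.114 m


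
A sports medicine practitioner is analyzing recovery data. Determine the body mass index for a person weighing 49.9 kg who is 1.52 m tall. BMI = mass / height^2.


BMI = mass / height^2
= 49.9 / 1.52^2
= 49.9 / 2.3104
= 21.6 kg/m^2

21.6 kg/m^2


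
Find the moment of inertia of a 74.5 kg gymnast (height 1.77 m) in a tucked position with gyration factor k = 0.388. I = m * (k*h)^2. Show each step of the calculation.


Radius of gyration = 0.388 * 1.77 = 0.68676 m
I = 74.5 * 0.68676^2
= 74.5 * 0.471639
= 35.137 kg*m^2

35.137 kg*m^2


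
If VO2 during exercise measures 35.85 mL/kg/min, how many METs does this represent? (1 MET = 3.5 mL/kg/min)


METs = VO2 / 3.5 = 35.85 / 3.5 = 10.24

10.24 METs


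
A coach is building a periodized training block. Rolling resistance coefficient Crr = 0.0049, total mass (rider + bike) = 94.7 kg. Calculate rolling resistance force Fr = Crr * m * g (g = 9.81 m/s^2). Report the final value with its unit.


Fr = Crr * m * g
= 0.0049 * 94.7 * 9.81
= 4.552 N

4.552 N


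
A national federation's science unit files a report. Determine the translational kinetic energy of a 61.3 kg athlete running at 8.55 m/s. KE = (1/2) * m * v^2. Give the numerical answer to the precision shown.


KE = 0.5 * m * v^2
= 0.5 * 61.3 * 8.55^2
= 0.5 * 61.3 * 73.1025
= 2240.59 J

2240.59 J


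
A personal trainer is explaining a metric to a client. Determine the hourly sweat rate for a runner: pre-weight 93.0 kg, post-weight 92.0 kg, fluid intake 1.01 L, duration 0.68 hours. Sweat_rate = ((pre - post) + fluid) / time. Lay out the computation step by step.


Mass lost = 93.0 - 92.0 = 1.0 kg
Add fluid consumed: 1.0 + 1.01 = 2.01 L total sweat
Sweat rate = 2.01 / 0.68 = 2.956 L/h

2.956 L/h


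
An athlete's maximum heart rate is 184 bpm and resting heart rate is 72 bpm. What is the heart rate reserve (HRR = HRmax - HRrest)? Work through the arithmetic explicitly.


HRR = HRmax - HRrest
= 184 - 72
= 112 bpm

112 bpm


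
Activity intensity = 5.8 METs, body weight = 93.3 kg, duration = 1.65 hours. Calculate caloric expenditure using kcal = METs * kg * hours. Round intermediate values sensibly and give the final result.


kcal = 5.8 * 93.3 * 1.65
= 541.14 * 1.65
= 892.88 kcal

892.88 kcal


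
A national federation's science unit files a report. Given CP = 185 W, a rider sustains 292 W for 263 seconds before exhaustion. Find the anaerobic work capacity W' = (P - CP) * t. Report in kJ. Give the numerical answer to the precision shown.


Excess power = 292 - 185 = 107 W
Work above CP = 107 * 263 = 28141 J
W' = 28.141 kJ

28.141 kJ


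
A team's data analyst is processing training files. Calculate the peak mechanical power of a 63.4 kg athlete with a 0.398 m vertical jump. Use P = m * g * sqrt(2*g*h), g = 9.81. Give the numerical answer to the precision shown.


First, sqrt(2gh) = sqrt(2 * 9.81 * 0.398)
= sqrt(7.80876) = 2.794416 m/s
Power = 63.4 * 9.81 * 2.794416 = 1738.0 W

1738.0 W


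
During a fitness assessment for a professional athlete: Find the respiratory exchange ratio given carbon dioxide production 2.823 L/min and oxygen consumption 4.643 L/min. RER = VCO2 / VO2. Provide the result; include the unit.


VCO2 = 2.823 L/min
VO2 = 4.643 L/min
RER = 2.823 / 4.643 = 0.608

0.608


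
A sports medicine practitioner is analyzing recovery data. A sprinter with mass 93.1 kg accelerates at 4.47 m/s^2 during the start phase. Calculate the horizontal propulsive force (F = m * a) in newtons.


F = m * a
= 93.1 * 4.47
= 416.16 N

416.16 N


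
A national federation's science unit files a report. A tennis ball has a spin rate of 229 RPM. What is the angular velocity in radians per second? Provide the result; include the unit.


Convert RPM to rad/s: multiply by 2*pi and divide by 60
omega = 229 * 2 * pi / 60
= 23.981 rad/s

23.981 rad/s


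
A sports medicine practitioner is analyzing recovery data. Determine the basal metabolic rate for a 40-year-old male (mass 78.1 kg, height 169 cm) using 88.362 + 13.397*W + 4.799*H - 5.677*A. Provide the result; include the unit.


BMR = 88.362 + 13.397*78.1 + 4.799*169 - 5.677*40
= 1718.62 kcal/day

1718.62 kcal/day


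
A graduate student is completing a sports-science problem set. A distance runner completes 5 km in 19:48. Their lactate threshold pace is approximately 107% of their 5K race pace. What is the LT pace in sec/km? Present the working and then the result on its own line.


Convert to seconds: 19 min 48 s = 1188 s
Pace per km = 1188 / 5 = 237.6 s/km
LT pace = 237.6 * 1.07 = 254.23 s/km

254.23 s/km


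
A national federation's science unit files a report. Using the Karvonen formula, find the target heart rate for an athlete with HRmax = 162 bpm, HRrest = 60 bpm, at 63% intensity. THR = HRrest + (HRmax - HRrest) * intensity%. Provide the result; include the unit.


HRR = 162 - 60 = 102
THR = 60 + 102 * 0.63
= 60 + 64.26
= 124.26 bpm

124.26 bpm


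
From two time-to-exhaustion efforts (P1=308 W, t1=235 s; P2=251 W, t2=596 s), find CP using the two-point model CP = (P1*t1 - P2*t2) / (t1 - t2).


Work in trial 1 = 72380 J
Work in trial 2 = 149596 J
Delta work = -77216 J
Delta time = -361 s
CP = -77216 / -361 = 213.89 W

213.89 W


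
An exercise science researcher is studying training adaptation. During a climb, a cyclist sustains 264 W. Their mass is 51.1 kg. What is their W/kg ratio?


Power-to-weight = 264 W / 51.1 kg
= 5.166 W/kg

5.166 W/kg


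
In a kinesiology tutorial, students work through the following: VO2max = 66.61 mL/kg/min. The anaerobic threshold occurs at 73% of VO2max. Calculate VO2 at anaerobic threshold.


AT fraction = 73 / 100 = 0.73
AT VO2 = 66.61 * 0.73
= 48.63 mL/kg/min

48.63 mL/kg/min


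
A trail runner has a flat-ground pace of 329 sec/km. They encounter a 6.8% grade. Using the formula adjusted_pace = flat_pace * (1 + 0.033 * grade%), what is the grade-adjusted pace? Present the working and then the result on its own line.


Grade factor = 1 + 0.033 * 6.8 = 1.2244
Adjusted = 329 * 1.2244 = 402.83 sec/km

402.83 s/km


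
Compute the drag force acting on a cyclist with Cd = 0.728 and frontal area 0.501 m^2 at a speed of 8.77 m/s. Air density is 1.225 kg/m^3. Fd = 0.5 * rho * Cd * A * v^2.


Step 1: v^2 = 76.9129
Step 2: Fd = 0.5 * 1.225 * 0.728 * 0.501 * 76.9129
= 17.182 N

17.182 N


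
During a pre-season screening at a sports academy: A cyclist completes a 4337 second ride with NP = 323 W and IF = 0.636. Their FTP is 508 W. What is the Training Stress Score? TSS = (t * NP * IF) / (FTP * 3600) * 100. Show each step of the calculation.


t * NP * IF = 4337 * 323 * 0.636 = 890941.236
FTP * 3600 = 1828800
TSS = (890941.236 / 1828800) * 100 = 48.72

48.72 TSS
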